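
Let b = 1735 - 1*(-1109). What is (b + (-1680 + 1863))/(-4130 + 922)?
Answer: -3027/3208 ≈ -0.94358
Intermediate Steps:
b = 2844 (b = 1735 + 1109 = 2844)
(b + (-1680 + 1863))/(-4130 + 922) = (2844 + (-1680 + 1863))/(-4130 + 922) = (2844 + 183)/(-3208) = 3027*(-1/3208) = -3027/3208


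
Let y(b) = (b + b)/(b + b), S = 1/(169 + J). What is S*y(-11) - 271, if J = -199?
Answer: -8131/30 ≈ -271.03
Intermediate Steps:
S = -1/30 (S = 1/(169 - 199) = 1/(-30) = -1/30 ≈ -0.033333)
y(b) = 1 (y(b) = (2*b)/((2*b)) = (2*b)*(1/(2*b)) = 1)
S*y(-11) - 271 = -1/30*1 - 271 = -1/30 - 271 = -8131/30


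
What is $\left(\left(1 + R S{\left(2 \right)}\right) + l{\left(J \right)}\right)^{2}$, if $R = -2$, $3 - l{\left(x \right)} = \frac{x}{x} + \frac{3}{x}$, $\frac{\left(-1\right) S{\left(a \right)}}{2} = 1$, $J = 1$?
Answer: $16$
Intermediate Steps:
$S{\left(a \right)} = -2$ ($S{\left(a \right)} = \left(-2\right) 1 = -2$)
$l{\left(x \right)} = 2 - \frac{3}{x}$ ($l{\left(x \right)} = 3 - \left(\frac{x}{x} + \frac{3}{x}\right) = 3 - \left(1 + \frac{3}{x}\right) = 2 - \frac{3}{x}$)
$\left(\left(1 + R S{\left(2 \right)}\right) + l{\left(J \right)}\right)^{2} = \left(\left(1 - -4\right) + \left(2 - \frac{3}{1}\right)\right)^{2} = \left(\left(1 + 4\right) + \left(2 - 3\right)\right)^{2} = \left(5 + \left(2 - 3\right)\right)^{2} = \left(5 - 1\right)^{2} = 4^{2} = 16$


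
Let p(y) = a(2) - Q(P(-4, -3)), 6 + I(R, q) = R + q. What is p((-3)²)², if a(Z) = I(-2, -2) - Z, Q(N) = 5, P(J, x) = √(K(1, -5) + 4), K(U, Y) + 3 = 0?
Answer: 289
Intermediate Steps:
K(U, Y) = -3 (K(U, Y) = -3 + 0 = -3)
P(J, x) = 1 (P(J, x) = √(-3 + 4) = √1 = 1)
I(R, q) = -6 + R + q (I(R, q) = -6 + (R + q) = -6 + R + q)
a(Z) = -10 - Z (a(Z) = (-6 - 2 - 2) - Z = -10 - Z)
p(y) = -17 (p(y) = (-10 - 1*2) - 1*5 = (-10 - 2) - 5 = -12 - 5 = -17)
p((-3)²)² = (-17)² = 289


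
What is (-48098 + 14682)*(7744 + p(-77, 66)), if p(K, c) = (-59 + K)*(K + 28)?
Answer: -481457728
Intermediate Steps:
p(K, c) = (-59 + K)*(28 + K)
(-48098 + 14682)*(7744 + p(-77, 66)) = (-48098 + 14682)*(7744 + (-1652 + (-77)² - 31*(-77))) = -33416*(7744 + (-1652 + 5929 + 2387)) = -33416*(7744 + 6664) = -33416*14408 = -481457728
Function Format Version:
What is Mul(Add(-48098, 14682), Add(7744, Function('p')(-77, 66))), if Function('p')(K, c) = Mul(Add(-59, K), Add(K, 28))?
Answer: -481457728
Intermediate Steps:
Function('p')(K, c) = Mul(Add(-59, K), Add(28, K))
Mul(Add(-48098, 14682), Add(7744, Function('p')(-77, 66))) = Mul(Add(-48098, 14682), Add(7744, Add(-1652, Pow(-77, 2), Mul(-31, -77)))) = Mul(-33416, Add(7744, Add(-1652, 5929, 2387))) = Mul(-33416, Add(7744, 6664)) = Mul(-33416, 14408) = -481457728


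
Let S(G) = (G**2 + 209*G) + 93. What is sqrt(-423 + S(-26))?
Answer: 4*I*sqrt(318) ≈ 71.33*I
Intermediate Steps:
S(G) = 93 + G**2 + 209*G
sqrt(-423 + S(-26)) = sqrt(-423 + (93 + (-26)**2 + 209*(-26))) = sqrt(-423 + (93 + 676 - 5434)) = sqrt(-423 - 4665) = sqrt(-5088) = 4*I*sqrt(318)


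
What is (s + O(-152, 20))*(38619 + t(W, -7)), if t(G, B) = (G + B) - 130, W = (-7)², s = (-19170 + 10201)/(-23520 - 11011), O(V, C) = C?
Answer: 26955863759/34531 ≈ 7.8063e+5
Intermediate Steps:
s = 8969/34531 (s = -8969/(-34531) = -8969*(-1/34531) = 8969/34531 ≈ 0.25974)
W = 49
t(G, B) = -130 + B + G (t(G, B) = (B + G) - 130 = -130 + B + G)
(s + O(-152, 20))*(38619 + t(W, -7)) = (8969/34531 + 20)*(38619 + (-130 - 7 + 49)) = 699589*(38619 - 88)/34531 = (699589/34531)*38531 = 26955863759/34531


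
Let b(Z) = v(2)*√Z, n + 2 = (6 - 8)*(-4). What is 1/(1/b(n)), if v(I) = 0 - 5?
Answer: -5*√6 ≈ -12.247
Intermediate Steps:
v(I) = -5
n = 6 (n = -2 + (6 - 8)*(-4) = -2 - 2*(-4) = -2 + 8 = 6)
b(Z) = -5*√Z
1/(1/b(n)) = 1/(1/(-5*√6)) = 1/(-√6/30) = -5*√6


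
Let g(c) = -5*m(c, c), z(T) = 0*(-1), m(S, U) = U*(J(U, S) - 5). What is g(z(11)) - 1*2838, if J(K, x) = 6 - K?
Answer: -2838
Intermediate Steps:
m(S, U) = U*(1 - U) (m(S, U) = U*((6 - U) - 5) = U*(1 - U))
z(T) = 0
g(c) = -5*c*(1 - c)
g(z(11)) - 1*2838 = 5*0*(-1 + 0) - 1*2838 = 5*0*(-1) - 2838 = 0 - 2838 = -2838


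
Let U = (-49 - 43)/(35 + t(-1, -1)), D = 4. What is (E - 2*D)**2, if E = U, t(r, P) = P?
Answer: 33124/289 ≈ 114.62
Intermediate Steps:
U = -46/17 (U = (-49 - 43)/(35 - 1) = -92/34 = -92*1/34 = -46/17 ≈ -2.7059)
E = -46/17 ≈ -2.7059
(E - 2*D)**2 = (-46/17 - 2*4)**2 = (-46/17 - 8)**2 = (-182/17)**2 = 33124/289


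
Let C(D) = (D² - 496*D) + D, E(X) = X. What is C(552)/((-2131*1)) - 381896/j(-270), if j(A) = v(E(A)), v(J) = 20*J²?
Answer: -5836041547/388374750 ≈ -15.027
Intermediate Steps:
j(A) = 20*A²
C(D) = D² - 495*D
C(552)/((-2131*1)) - 381896/j(-270) = (552*(-495 + 552))/((-2131*1)) - 381896/(20*(-270)²) = (552*57)/(-2131) - 381896/(20*72900) = 31464*(-1/2131) - 381896/1458000 = -31464/2131 - 381896*1/1458000 = -31464/2131 - 47737/182250 = -5836041547/388374750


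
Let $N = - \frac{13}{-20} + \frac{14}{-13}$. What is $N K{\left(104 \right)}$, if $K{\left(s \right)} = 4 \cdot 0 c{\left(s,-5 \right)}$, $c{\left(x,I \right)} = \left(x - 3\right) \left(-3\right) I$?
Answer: $0$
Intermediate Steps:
$c{\left(x,I \right)} = I \left(9 - 3 x\right)$ ($c{\left(x,I \right)} = \left(x - 3\right) \left(-3\right) I = \left(-3 + x\right) \left(-3\right) I = \left(9 - 3 x\right) I = I \left(9 - 3 x\right)$)
$N = - \frac{111}{260}$ ($N = \left(-13\right) \left(- \frac{1}{20}\right) + 14 \left(- \frac{1}{13}\right) = \frac{13}{20} - \frac{14}{13} = - \frac{111}{260} \approx -0.42692$)
$K{\left(s \right)} = 0$ ($K{\left(s \right)} = 4 \cdot 0 \cdot 3 \left(-5\right) \left(3 - s\right) = 0 \left(-45 + 15 s\right) = 0$)
$N K{\left(104 \right)} = \left(- \frac{111}{260}\right) 0 = 0$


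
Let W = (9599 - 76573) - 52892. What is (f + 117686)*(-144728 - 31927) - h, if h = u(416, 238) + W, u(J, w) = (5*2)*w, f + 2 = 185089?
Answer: -53486246829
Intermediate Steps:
f = 185087 (f = -2 + 185089 = 185087)
u(J, w) = 10*w
W = -119866 (W = -66974 - 52892 = -119866)
h = -117486 (h = 10*238 - 119866 = 2380 - 119866 = -117486)
(f + 117686)*(-144728 - 31927) - h = (185087 + 117686)*(-144728 - 31927) - 1*(-117486) = 302773*(-176655) + 117486 = -53486364315 + 117486 = -53486246829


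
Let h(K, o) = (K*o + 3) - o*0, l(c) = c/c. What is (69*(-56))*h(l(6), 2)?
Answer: -19320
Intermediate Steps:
l(c) = 1
h(K, o) = 3 + K*o (h(K, o) = (3 + K*o) - 1*0 = (3 + K*o) + 0 = 3 + K*o)
(69*(-56))*h(l(6), 2) = (69*(-56))*(3 + 1*2) = -3864*(3 + 2) = -3864*5 = -19320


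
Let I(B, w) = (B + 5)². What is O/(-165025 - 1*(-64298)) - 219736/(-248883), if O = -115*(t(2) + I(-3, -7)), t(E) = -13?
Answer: 21875754167/25069237941 ≈ 0.87261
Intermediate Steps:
I(B, w) = (5 + B)²
O = 1035 (O = -115*(-13 + (5 - 3)²) = -115*(-13 + 2²) = -115*(-13 + 4) = -115*(-9) = 1035)
O/(-165025 - 1*(-64298)) - 219736/(-248883) = 1035/(-165025 - 1*(-64298)) - 219736/(-248883) = 1035/(-165025 + 64298) - 219736*(-1/248883) = 1035/(-100727) + 219736/248883 = 1035*(-1/100727) + 219736/248883 = -1035/100727 + 219736/248883 = 21875754167/25069237941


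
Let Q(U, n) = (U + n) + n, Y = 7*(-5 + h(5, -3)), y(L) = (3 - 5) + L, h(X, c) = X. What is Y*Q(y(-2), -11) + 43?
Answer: 43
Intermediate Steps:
y(L) = -2 + L
Y = 0 (Y = 7*(-5 + 5) = 7*0 = 0)
Q(U, n) = U + 2*n
Y*Q(y(-2), -11) + 43 = 0*((-2 - 2) + 2*(-11)) + 43 = 0*(-4 - 22) + 43 = 0*(-26) + 43 = 0 + 43 = 43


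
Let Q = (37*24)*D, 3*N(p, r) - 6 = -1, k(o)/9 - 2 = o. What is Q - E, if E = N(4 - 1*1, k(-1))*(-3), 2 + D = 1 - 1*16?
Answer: -15091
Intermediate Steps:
k(o) = 18 + 9*o
N(p, r) = 5/3 (N(p, r) = 2 + (⅓)*(-1) = 2 - ⅓ = 5/3)
D = -17 (D = -2 + (1 - 1*16) = -2 + (1 - 16) = -2 - 15 = -17)
E = -5 (E = (5/3)*(-3) = -5)
Q = -15096 (Q = (37*24)*(-17) = 888*(-17) = -15096)
Q - E = -15096 - 1*(-5) = -15096 + 5 = -15091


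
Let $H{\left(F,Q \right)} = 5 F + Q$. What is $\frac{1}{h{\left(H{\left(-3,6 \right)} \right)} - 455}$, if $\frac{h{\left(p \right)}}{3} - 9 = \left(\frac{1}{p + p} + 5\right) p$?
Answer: $- \frac{2}{1123} \approx -0.0017809$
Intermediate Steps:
$H{\left(F,Q \right)} = Q + 5 F$
$h{\left(p \right)} = 27 + 3 p \left(5 + \frac{1}{2 p}\right)$ ($h{\left(p \right)} = 27 + 3 \left(\frac{1}{p + p} + 5\right) p = 27 + 3 \left(\frac{1}{2 p} + 5\right) p = 27 + 3 \left(5 + \frac{1}{2 p}\right) p = 27 + 3 p \left(5 + \frac{1}{2 p}\right)$)
$\frac{1}{h{\left(H{\left(-3,6 \right)} \right)} - 455} = \frac{1}{\left(\frac{57}{2} + 15 \left(6 + 5 \left(-3\right)\right)\right) - 455} = \frac{1}{\left(\frac{57}{2} + 15 \left(6 - 15\right)\right) - 455} = \frac{1}{\left(\frac{57}{2} + 15 \left(-9\right)\right) - 455} = \frac{1}{\left(\frac{57}{2} - 135\right) - 455} = \frac{1}{- \frac{213}{2} - 455} = \frac{1}{- \frac{1123}{2}} = - \frac{2}{1123}$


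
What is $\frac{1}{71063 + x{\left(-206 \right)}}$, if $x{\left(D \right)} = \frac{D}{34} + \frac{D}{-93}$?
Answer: $\frac{1581}{112344526} \approx 1.4073 \cdot 10^{-5}$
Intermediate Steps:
$x{\left(D \right)} = \frac{59 D}{3162}$ ($x{\left(D \right)} = D \frac{1}{34} + D \left(- \frac{1}{93}\right) = \frac{D}{34} - \frac{D}{93} = \frac{59 D}{3162}$)
$\frac{1}{71063 + x{\left(-206 \right)}} = \frac{1}{71063 + \frac{59}{3162} \left(-206\right)} = \frac{1}{71063 - \frac{6077}{1581}} = \frac{1}{\frac{112344526}{1581}} = \frac{1581}{112344526}$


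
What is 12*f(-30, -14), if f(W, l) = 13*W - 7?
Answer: -4764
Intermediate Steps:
f(W, l) = -7 + 13*W
12*f(-30, -14) = 12*(-7 + 13*(-30)) = 12*(-7 - 390) = 12*(-397) = -4764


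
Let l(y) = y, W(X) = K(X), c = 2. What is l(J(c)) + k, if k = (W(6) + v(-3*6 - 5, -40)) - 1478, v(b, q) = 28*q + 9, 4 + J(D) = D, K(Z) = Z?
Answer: -2585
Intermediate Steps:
W(X) = X
J(D) = -4 + D
v(b, q) = 9 + 28*q
k = -2583 (k = (6 + (9 + 28*(-40))) - 1478 = (6 + (9 - 1120)) - 1478 = (6 - 1111) - 1478 = -1105 - 1478 = -2583)
l(J(c)) + k = (-4 + 2) - 2583 = -2 - 2583 = -2585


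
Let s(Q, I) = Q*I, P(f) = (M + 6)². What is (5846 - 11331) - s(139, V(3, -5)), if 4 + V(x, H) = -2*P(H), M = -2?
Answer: -481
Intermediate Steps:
P(f) = 16 (P(f) = (-2 + 6)² = 4² = 16)
V(x, H) = -36 (V(x, H) = -4 - 2*16 = -4 - 32 = -36)
s(Q, I) = I*Q
(5846 - 11331) - s(139, V(3, -5)) = (5846 - 11331) - (-36)*139 = -5485 - 1*(-5004) = -5485 + 5004 = -481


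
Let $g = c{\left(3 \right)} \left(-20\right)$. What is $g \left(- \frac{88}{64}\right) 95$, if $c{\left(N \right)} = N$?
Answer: $\frac{15675}{2} \approx 7837.5$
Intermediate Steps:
$g = -60$ ($g = 3 \left(-20\right) = -60$)
$g \left(- \frac{88}{64}\right) 95 = - 60 \left(- \frac{88}{64}\right) 95 = - 60 \left(\left(-88\right) \frac{1}{64}\right) 95 = \left(-60\right) \left(- \frac{11}{8}\right) 95 = \frac{165}{2} \cdot 95 = \frac{15675}{2}$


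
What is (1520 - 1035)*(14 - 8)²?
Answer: 17460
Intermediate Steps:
(1520 - 1035)*(14 - 8)² = 485*6² = 485*36 = 17460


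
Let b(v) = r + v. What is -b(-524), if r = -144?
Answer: 668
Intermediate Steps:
b(v) = -144 + v
-b(-524) = -(-144 - 524) = -1*(-668) = 668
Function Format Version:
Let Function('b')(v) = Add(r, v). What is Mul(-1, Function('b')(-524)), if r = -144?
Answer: 668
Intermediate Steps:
Function('b')(v) = Add(-144, v)
Mul(-1, Function('b')(-524)) = Mul(-1, Add(-144, -524)) = Mul(-1, -668) = 668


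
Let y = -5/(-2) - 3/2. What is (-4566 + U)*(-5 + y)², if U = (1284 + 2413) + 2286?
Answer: 22672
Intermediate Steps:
U = 5983 (U = 3697 + 2286 = 5983)
y = 1 (y = -5*(-½) - 3*½ = 5/2 - 3/2 = 1)
(-4566 + U)*(-5 + y)² = (-4566 + 5983)*(-5 + 1)² = 1417*(-4)² = 1417*16 = 22672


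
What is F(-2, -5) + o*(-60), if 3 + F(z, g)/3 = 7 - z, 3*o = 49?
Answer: -962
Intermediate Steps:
o = 49/3 (o = (⅓)*49 = 49/3 ≈ 16.333)
F(z, g) = 12 - 3*z (F(z, g) = -9 + 3*(7 - z) = -9 + (21 - 3*z) = 12 - 3*z)
F(-2, -5) + o*(-60) = (12 - 3*(-2)) + (49/3)*(-60) = (12 + 6) - 980 = 18 - 980 = -962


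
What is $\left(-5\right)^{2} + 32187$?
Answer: $32212$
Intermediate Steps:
$\left(-5\right)^{2} + 32187 = 25 + 32187 = 32212$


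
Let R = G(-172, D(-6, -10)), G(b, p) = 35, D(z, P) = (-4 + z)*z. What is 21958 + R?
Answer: 21993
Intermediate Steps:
D(z, P) = z*(-4 + z)
R = 35
21958 + R = 21958 + 35 = 21993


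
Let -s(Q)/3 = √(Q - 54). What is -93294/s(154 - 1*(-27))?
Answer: 31098*√127/127 ≈ 2759.5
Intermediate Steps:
s(Q) = -3*√(-54 + Q) (s(Q) = -3*√(Q - 54) = -3*√(-54 + Q))
-93294/s(154 - 1*(-27)) = -93294*(-1/(3*√(-54 + (154 - 1*(-27))))) = -93294*(-1/(3*√(-54 + (154 + 27)))) = -93294*(-1/(3*√(-54 + 181))) = -93294*(-√127/381) = -(-31098)*√127/127 = 31098*√127/127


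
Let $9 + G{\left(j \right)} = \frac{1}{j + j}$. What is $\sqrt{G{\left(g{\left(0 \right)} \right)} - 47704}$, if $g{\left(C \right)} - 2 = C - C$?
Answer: $\frac{i \sqrt{190851}}{2} \approx 218.43 i$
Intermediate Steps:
$g{\left(C \right)} = 2$ ($g{\left(C \right)} = 2 + \left(C - C\right) = 2 + 0 = 2$)
$G{\left(j \right)} = -9 + \frac{1}{2 j}$ ($G{\left(j \right)} = -9 + \frac{1}{j + j} = -9 + \frac{1}{2 j}$)
$\sqrt{G{\left(g{\left(0 \right)} \right)} - 47704} = \sqrt{\left(-9 + \frac{1}{2 \cdot 2}\right) - 47704} = \sqrt{\left(-9 + \frac{1}{2} \cdot \frac{1}{2}\right) - 47704} = \sqrt{\left(-9 + \frac{1}{4}\right) - 47704} = \sqrt{- \frac{35}{4} - 47704} = \sqrt{- \frac{190851}{4}} = \frac{i \sqrt{190851}}{2}$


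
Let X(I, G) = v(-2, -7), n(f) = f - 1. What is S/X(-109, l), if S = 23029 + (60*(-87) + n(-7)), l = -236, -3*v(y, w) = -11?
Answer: 53403/11 ≈ 4854.8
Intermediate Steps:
n(f) = -1 + f
v(y, w) = 11/3 (v(y, w) = -⅓*(-11) = 11/3)
S = 17801 (S = 23029 + (60*(-87) + (-1 - 7)) = 23029 + (-5220 - 8) = 23029 - 5228 = 17801)
X(I, G) = 11/3
S/X(-109, l) = 17801/(11/3) = 17801*(3/11) = 53403/11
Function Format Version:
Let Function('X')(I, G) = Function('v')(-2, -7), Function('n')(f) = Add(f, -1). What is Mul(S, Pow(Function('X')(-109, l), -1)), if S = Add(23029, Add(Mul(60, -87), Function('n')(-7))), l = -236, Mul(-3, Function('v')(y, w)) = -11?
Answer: Rational(53403, 11) ≈ 4854.8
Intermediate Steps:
Function('n')(f) = Add(-1, f)
Function('v')(y, w) = Rational(11, 3) (Function('v')(y, w) = Mul(Rational(-1, 3), -11) = Rational(11, 3))
S = 17801 (S = Add(23029, Add(Mul(60, -87), Add(-1, -7))) = Add(23029, Add(-5220, -8)) = Add(23029, -5228) = 17801)
Function('X')(I, G) = Rational(11, 3)
Mul(S, Pow(Function('X')(-109, l), -1)) = Mul(17801, Pow(Rational(11, 3), -1)) = Mul(17801, Rational(3, 11)) = Rational(53403, 11)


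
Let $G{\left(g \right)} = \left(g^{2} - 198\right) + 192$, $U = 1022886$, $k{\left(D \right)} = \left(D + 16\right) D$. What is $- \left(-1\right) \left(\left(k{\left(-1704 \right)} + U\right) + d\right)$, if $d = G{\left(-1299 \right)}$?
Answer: $5586633$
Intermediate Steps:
$k{\left(D \right)} = D \left(16 + D\right)$ ($k{\left(D \right)} = \left(16 + D\right) D = D \left(16 + D\right)$)
$G{\left(g \right)} = -6 + g^{2}$ ($G{\left(g \right)} = \left(-198 + g^{2}\right) + 192 = -6 + g^{2}$)
$d = 1687395$ ($d = -6 + \left(-1299\right)^{2} = -6 + 1687401 = 1687395$)
$- \left(-1\right) \left(\left(k{\left(-1704 \right)} + U\right) + d\right) = - \left(-1\right) \left(\left(- 1704 \left(16 - 1704\right) + 1022886\right) + 1687395\right) = - \left(-1\right) \left(\left(\left(-1704\right) \left(-1688\right) + 1022886\right) + 1687395\right) = - \left(-1\right) \left(\left(2876352 + 1022886\right) + 1687395\right) = - \left(-1\right) \left(3899238 + 1687395\right) = - \left(-1\right) 5586633 = \left(-1\right) \left(-5586633\right) = 5586633$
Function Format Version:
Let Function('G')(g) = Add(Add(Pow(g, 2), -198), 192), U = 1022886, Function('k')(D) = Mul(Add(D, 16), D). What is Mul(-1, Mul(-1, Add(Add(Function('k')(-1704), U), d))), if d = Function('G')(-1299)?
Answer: 5586633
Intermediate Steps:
Function('k')(D) = Mul(D, Add(16, D)) (Function('k')(D) = Mul(Add(16, D), D) = Mul(D, Add(16, D)))
Function('G')(g) = Add(-6, Pow(g, 2)) (Function('G')(g) = Add(Add(-198, Pow(g, 2)), 192) = Add(-6, Pow(g, 2)))
d = 1687395 (d = Add(-6, Pow(-1299, 2)) = Add(-6, 1687401) = 1687395)
Mul(-1, Mul(-1, Add(Add(Function('k')(-1704), U), d))) = Mul(-1, Mul(-1, Add(Add(Mul(-1704, Add(16, -1704)), 1022886), 1687395))) = Mul(-1, Mul(-1, Add(Add(Mul(-1704, -1688), 1022886), 1687395))) = Mul(-1, Mul(-1, Add(Add(2876352, 1022886), 1687395))) = Mul(-1, Mul(-1, Add(3899238, 1687395))) = Mul(-1, Mul(-1, 5586633)) = Mul(-1, -5586633) = 5586633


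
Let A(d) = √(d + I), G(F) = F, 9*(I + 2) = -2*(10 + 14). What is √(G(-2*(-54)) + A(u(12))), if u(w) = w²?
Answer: √(972 + 3*√1230)/3 ≈ 10.940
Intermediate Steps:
I = -22/3 (I = -2 + (-2*(10 + 14))/9 = -2 + (-2*24)/9 = -2 + (⅑)*(-48) = -2 - 16/3 = -22/3 ≈ -7.3333)
A(d) = √(-22/3 + d) (A(d) = √(d - 22/3) = √(-22/3 + d))
√(G(-2*(-54)) + A(u(12))) = √(-2*(-54) + √(-66 + 9*12²)/3) = √(108 + √(-66 + 9*144)/3) = √(108 + √(-66 + 1296)/3) = √(108 + √1230/3)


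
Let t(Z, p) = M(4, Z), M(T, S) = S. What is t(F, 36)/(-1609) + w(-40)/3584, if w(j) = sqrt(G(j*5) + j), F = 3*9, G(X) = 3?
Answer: -27/1609 + I*sqrt(37)/3584 ≈ -0.016781 + 0.0016972*I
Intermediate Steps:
F = 27
t(Z, p) = Z
w(j) = sqrt(3 + j)
t(F, 36)/(-1609) + w(-40)/3584 = 27/(-1609) + sqrt(3 - 40)/3584 = 27*(-1/1609) + sqrt(-37)*(1/3584) = -27/1609 + (I*sqrt(37))*(1/3584) = -27/1609 + I*sqrt(37)/3584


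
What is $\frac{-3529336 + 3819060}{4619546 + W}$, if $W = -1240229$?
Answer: $\frac{289724}{3379317} \approx 0.085734$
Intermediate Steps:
$\frac{-3529336 + 3819060}{4619546 + W} = \frac{-3529336 + 3819060}{4619546 - 1240229} = \frac{289724}{3379317}$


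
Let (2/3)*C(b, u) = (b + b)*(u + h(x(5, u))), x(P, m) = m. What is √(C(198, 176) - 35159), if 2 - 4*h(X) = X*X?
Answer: I*√4530254 ≈ 2128.4*I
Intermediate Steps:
h(X) = ½ - X²/4 (h(X) = ½ - X*X/4 = ½ - X²/4)
C(b, u) = 3*b*(½ + u - u²/4) (C(b, u) = 3*((b + b)*(u + (½ - u²/4)))/2 = 3*((2*b)*(½ + u - u²/4))/2 = 3*(2*b*(½ + u - u²/4))/2 = 3*b*(½ + u - u²/4))
√(C(198, 176) - 35159) = √((¾)*198*(2 - 1*176² + 4*176) - 35159) = √((¾)*198*(2 - 1*30976 + 704) - 35159) = √((¾)*198*(2 - 30976 + 704) - 35159) = √((¾)*198*(-30270) - 35159) = √(-4495095 - 35159) = √(-4530254) = I*√4530254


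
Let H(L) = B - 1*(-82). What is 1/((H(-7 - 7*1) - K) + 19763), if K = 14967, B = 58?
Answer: 1/4936 ≈ 0.00020259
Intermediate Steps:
H(L) = 140 (H(L) = 58 - 1*(-82) = 58 + 82 = 140)
1/((H(-7 - 7*1) - K) + 19763) = 1/((140 - 1*14967) + 19763) = 1/((140 - 14967) + 19763) = 1/(-14827 + 19763) = 1/4936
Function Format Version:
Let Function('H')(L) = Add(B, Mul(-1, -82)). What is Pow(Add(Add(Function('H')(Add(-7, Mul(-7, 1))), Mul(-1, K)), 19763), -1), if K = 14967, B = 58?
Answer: Rational(1, 4936) ≈ 0.00020259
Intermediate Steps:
Function('H')(L) = 140 (Function('H')(L) = Add(58, Mul(-1, -82)) = Add(58, 82) = 140)
Pow(Add(Add(Function('H')(Add(-7, Mul(-7, 1))), Mul(-1, K)), 19763), -1) = Pow(Add(Add(140, Mul(-1, 14967)), 19763), -1) = Pow(Add(Add(140, -14967), 19763), -1) = Pow(Add(-14827, 19763), -1) = Pow(4936, -1) = Rational(1, 4936)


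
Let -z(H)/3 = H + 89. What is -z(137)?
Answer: 678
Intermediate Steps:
z(H) = -267 - 3*H (z(H) = -3*(H + 89) = -3*(89 + H) = -267 - 3*H)
-z(137) = -(-267 - 3*137) = -(-267 - 411) = -1*(-678) = 678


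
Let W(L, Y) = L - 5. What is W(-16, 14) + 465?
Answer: 444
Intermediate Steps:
W(L, Y) = -5 + L
W(-16, 14) + 465 = (-5 - 16) + 465 = -21 + 465 = 444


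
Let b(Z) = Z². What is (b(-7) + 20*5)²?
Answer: 22201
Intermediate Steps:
(b(-7) + 20*5)² = ((-7)² + 20*5)² = (49 + 100)² = 149² = 22201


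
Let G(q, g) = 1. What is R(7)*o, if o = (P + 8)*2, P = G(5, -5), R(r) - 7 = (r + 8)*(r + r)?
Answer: 3906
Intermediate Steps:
R(r) = 7 + 2*r*(8 + r) (R(r) = 7 + (r + 8)*(r + r) = 7 + (8 + r)*(2*r) = 7 + 2*r*(8 + r))
P = 1
o = 18 (o = (1 + 8)*2 = 9*2 = 18)
R(7)*o = (7 + 2*7**2 + 16*7)*18 = (7 + 2*49 + 112)*18 = (7 + 98 + 112)*18 = 217*18 = 3906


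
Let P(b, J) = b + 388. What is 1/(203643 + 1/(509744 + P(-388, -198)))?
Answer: 509744/103805797393 ≈ 4.9106e-6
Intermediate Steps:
P(b, J) = 388 + b
1/(203643 + 1/(509744 + P(-388, -198))) = 1/(203643 + 1/(509744 + (388 - 388))) = 1/(203643 + 1/(509744 + 0)) = 1/(203643 + 1/509744) = 1/(103805797393/509744) = 509744/103805797393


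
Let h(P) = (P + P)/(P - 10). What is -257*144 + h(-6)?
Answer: -148029/4 ≈ -37007.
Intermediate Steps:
h(P) = 2*P/(-10 + P) (h(P) = (2*P)/(-10 + P) = 2*P/(-10 + P))
-257*144 + h(-6) = -257*144 + 2*(-6)/(-10 - 6) = -37008 + 2*(-6)/(-16) = -37008 + 2*(-6)*(-1/16) = -37008 + ¾ = -148029/4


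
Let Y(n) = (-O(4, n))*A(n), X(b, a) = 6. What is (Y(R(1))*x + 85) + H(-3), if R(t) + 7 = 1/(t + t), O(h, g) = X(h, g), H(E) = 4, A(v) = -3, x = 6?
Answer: 197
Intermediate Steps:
O(h, g) = 6
R(t) = -7 + 1/(2*t) (R(t) = -7 + 1/(t + t) = -7 + 1/(2*t))
Y(n) = 18 (Y(n) = -1*6*(-3) = -6*(-3) = 18)
(Y(R(1))*x + 85) + H(-3) = (18*6 + 85) + 4 = (108 + 85) + 4 = 193 + 4 = 197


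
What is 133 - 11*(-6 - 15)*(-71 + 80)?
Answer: 2212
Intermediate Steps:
133 - 11*(-6 - 15)*(-71 + 80) = 133 - (-231)*9 = 133 - 11*(-189) = 133 + 2079 = 2212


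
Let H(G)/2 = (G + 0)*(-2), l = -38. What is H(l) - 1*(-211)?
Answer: 363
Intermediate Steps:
H(G) = -4*G (H(G) = 2*((G + 0)*(-2)) = 2*(G*(-2)) = 2*(-2*G) = -4*G)
H(l) - 1*(-211) = -4*(-38) - 1*(-211) = 152 + 211 = 363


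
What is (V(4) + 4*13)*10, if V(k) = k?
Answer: 560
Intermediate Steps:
(V(4) + 4*13)*10 = (4 + 4*13)*10 = (4 + 52)*10 = 56*10 = 560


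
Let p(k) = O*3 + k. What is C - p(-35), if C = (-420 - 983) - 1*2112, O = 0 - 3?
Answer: -3471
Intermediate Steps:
O = -3
p(k) = -9 + k (p(k) = -3*3 + k = -9 + k)
C = -3515 (C = -1403 - 2112 = -3515)
C - p(-35) = -3515 - (-9 - 35) = -3515 - 1*(-44) = -3515 + 44 = -3471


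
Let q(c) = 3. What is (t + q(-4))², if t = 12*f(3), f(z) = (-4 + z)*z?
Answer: 1089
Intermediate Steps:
f(z) = z*(-4 + z)
t = -36 (t = 12*(3*(-4 + 3)) = 12*(3*(-1)) = 12*(-3) = -36)
(t + q(-4))² = (-36 + 3)² = (-33)² = 1089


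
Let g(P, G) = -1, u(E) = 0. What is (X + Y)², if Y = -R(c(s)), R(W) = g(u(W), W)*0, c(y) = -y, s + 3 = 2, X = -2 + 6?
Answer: 16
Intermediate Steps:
X = 4
s = -1 (s = -3 + 2 = -1)
R(W) = 0 (R(W) = -1*0 = 0)
Y = 0 (Y = -1*0 = 0)
(X + Y)² = (4 + 0)² = 4² = 16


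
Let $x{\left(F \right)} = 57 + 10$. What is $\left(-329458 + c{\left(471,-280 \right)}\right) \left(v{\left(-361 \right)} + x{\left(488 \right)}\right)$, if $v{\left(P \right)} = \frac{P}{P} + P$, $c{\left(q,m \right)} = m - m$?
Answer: $96531194$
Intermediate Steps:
$c{\left(q,m \right)} = 0$
$v{\left(P \right)} = 1 + P$
$x{\left(F \right)} = 67$
$\left(-329458 + c{\left(471,-280 \right)}\right) \left(v{\left(-361 \right)} + x{\left(488 \right)}\right) = \left(-329458 + 0\right) \left(\left(1 - 361\right) + 67\right) = - 329458 \left(-360 + 67\right) = \left(-329458\right) \left(-293\right) = 96531194$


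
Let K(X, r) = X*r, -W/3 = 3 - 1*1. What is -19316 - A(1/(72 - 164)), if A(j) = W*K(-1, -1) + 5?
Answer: -19315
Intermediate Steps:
W = -6 (W = -3*(3 - 1*1) = -3*(3 - 1) = -3*2 = -6)
A(j) = -1 (A(j) = -(-6)*(-1) + 5 = -6*1 + 5 = -6 + 5 = -1)
-19316 - A(1/(72 - 164)) = -19316 - 1*(-1) = -19316 + 1 = -19315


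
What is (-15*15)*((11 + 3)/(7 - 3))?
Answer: -1575/2 ≈ -787.50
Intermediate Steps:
(-15*15)*((11 + 3)/(7 - 3)) = -3150/4 = -225*7/2 = -1575/2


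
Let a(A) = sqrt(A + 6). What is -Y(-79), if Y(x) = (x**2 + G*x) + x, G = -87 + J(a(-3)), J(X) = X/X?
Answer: -12956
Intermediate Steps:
a(A) = sqrt(6 + A)
J(X) = 1
G = -86 (G = -87 + 1 = -86)
Y(x) = x**2 - 85*x (Y(x) = (x**2 - 86*x) + x = x**2 - 85*x)
-Y(-79) = -(-79)*(-85 - 79) = -(-79)*(-164) = -1*12956 = -12956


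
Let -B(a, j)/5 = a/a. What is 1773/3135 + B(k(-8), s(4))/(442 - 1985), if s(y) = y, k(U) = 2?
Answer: 917138/1612435 ≈ 0.56879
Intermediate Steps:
B(a, j) = -5 (B(a, j) = -5*a/a = -5*1 = -5)
1773/3135 + B(k(-8), s(4))/(442 - 1985) = 1773/3135 - 5/(442 - 1985) = 1773*(1/3135) - 5/(-1543) = 591/1045 - 5*(-1/1543) = 591/1045 + 5/1543 = 917138/1612435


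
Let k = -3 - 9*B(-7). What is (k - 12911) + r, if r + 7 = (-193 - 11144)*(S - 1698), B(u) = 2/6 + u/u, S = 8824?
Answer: -80800395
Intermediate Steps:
B(u) = 4/3 (B(u) = 2*(1/6) + 1 = 1/3 + 1 = 4/3)
r = -80787469 (r = -7 + (-193 - 11144)*(8824 - 1698) = -7 - 11337*7126 = -7 - 80787462 = -80787469)
k = -15 (k = -3 - 9*4/3 = -3 - 12 = -15)
(k - 12911) + r = (-15 - 12911) - 80787469 = -12926 - 80787469 = -80800395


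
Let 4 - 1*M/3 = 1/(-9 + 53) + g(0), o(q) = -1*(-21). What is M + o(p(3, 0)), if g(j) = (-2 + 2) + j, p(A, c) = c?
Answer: 1449/44 ≈ 32.932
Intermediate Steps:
g(j) = j (g(j) = 0 + j = j)
o(q) = 21
M = 525/44 (M = 12 - 3*(1/(-9 + 53) + 0) = 12 - 3*(1/44 + 0) = 12 - 3*1/44 = 12 - 3/44 = 525/44 ≈ 11.932)
M + o(p(3, 0)) = 525/44 + 21 = 1449/44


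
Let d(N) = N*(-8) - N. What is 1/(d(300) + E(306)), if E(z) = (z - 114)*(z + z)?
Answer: 1/114804 ≈ 8.7105e-6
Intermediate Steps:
d(N) = -9*N (d(N) = -8*N - N = -9*N)
E(z) = 2*z*(-114 + z) (E(z) = (-114 + z)*(2*z) = 2*z*(-114 + z))
1/(d(300) + E(306)) = 1/(-9*300 + 2*306*(-114 + 306)) = 1/(-2700 + 2*306*192) = 1/(-2700 + 117504) = 1/114804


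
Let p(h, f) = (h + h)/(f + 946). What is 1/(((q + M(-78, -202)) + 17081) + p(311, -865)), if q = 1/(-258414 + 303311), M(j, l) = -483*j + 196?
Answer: 3636657/199865864822 ≈ 1.8195e-5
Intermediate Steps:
p(h, f) = 2*h/(946 + f) (p(h, f) = (2*h)/(946 + f) = 2*h/(946 + f))
M(j, l) = 196 - 483*j
q = 1/44897 ≈ 2.2273e-5
1/(((q + M(-78, -202)) + 17081) + p(311, -865)) = 1/(((1/44897 + (196 - 483*(-78))) + 17081) + 2*311/(946 - 865)) = 1/(((1/44897 + (196 + 37674)) + 17081) + 2*311/81) = 1/(((1/44897 + 37870) + 17081) + 2*311*(1/81)) = 1/((1700249391/44897 + 17081) + 622/81) = 1/(2467135048/44897 + 622/81) = 1/(199865864822/3636657) = 3636657/199865864822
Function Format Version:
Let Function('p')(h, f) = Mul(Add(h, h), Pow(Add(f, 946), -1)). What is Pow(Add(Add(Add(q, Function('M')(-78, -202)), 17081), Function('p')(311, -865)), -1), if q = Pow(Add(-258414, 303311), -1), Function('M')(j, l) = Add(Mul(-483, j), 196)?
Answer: Rational(3636657, 199865864822) ≈ 1.8195e-5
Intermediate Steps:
Function('p')(h, f) = Mul(2, h, Pow(Add(946, f), -1)) (Function('p')(h, f) = Mul(Mul(2, h), Pow(Add(946, f), -1)) = Mul(2, h, Pow(Add(946, f), -1)))
Function('M')(j, l) = Add(196, Mul(-483, j))
q = Rational(1, 44897) (q = Pow(44897, -1) = Rational(1, 44897) ≈ 2.2273e-5)
Pow(Add(Add(Add(q, Function('M')(-78, -202)), 17081), Function('p')(311, -865)), -1) = Pow(Add(Add(Add(Rational(1, 44897), Add(196, Mul(-483, -78))), 17081), Mul(2, 311, Pow(Add(946, -865), -1))), -1) = Pow(Add(Add(Add(Rational(1, 44897), Add(196, 37674)), 17081), Mul(2, 311, Pow(81, -1))), -1) = Pow(Add(Add(Add(Rational(1, 44897), 37870), 17081), Mul(2, 311, Rational(1, 81))), -1) = Pow(Add(Add(Rational(1700249391, 44897), 17081), Rational(622, 81)), -1) = Pow(Add(Rational(2467135048, 44897), Rational(622, 81)), -1) = Pow(Rational(199865864822, 3636657), -1) = Rational(3636657, 199865864822)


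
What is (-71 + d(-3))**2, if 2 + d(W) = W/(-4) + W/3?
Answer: 85849/16 ≈ 5365.6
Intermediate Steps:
d(W) = -2 + W/12 (d(W) = -2 + (W/(-4) + W/3) = -2 + (W*(-1/4) + W*(1/3)) = -2 + (-W/4 + W/3) = -2 + W/12)
(-71 + d(-3))**2 = (-71 + (-2 + (1/12)*(-3)))**2 = (-71 + (-2 - 1/4))**2 = (-71 - 9/4)**2 = (-293/4)**2 = 85849/16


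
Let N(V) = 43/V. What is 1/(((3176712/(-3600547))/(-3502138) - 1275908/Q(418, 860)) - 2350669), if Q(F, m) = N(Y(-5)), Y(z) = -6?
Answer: -271106668093949/589015924101515872709 ≈ -4.6027e-7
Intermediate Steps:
Q(F, m) = -43/6 (Q(F, m) = 43/(-6) = 43*(-⅙) = -43/6)
1/(((3176712/(-3600547))/(-3502138) - 1275908/Q(418, 860)) - 2350669) = 1/(((3176712/(-3600547))/(-3502138) - 1275908/(-43/6)) - 2350669) = 1/(((3176712*(-1/3600547))*(-1/3502138) - 1275908*(-6/43)) - 2350669) = 1/((-3176712/3600547*(-1/3502138) + 7655448/43) - 2350669) = 1/((1588356/6304806234743 + 7655448/43) - 2350669) = 1/(48266116280219129172/271106668093949 - 2350669) = 1/(-589015924101515872709/271106668093949) = -271106668093949/589015924101515872709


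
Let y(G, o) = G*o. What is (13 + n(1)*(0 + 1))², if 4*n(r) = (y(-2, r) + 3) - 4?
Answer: 2401/16 ≈ 150.06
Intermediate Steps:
n(r) = -¼ - r/2 (n(r) = ((-2*r + 3) - 4)/4 = ((3 - 2*r) - 4)/4 = (-1 - 2*r)/4 = -¼ - r/2)
(13 + n(1)*(0 + 1))² = (13 + (-¼ - ½*1)*(0 + 1))² = (13 + (-¼ - ½)*1)² = (13 - ¾*1)² = (13 - ¾)² = (49/4)² = 2401/16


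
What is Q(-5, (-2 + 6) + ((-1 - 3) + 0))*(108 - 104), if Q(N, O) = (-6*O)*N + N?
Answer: -20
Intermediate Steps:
Q(N, O) = N - 6*N*O (Q(N, O) = -6*N*O + N = N - 6*N*O)
Q(-5, (-2 + 6) + ((-1 - 3) + 0))*(108 - 104) = (-5*(1 - 6*((-2 + 6) + ((-1 - 3) + 0))))*(108 - 104) = -5*(1 - 6*(4 + (-4 + 0)))*4 = -5*(1 - 6*(4 - 4))*4 = -5*(1 - 6*0)*4 = -5*(1 + 0)*4 = -5*1*4 = -5*4 = -20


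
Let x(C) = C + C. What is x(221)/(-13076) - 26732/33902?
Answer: -91133079/110825638 ≈ -0.82231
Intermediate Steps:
x(C) = 2*C
x(221)/(-13076) - 26732/33902 = (2*221)/(-13076) - 26732/33902 = 442*(-1/13076) - 26732*1/33902 = -221/6538 - 13366/16951 = -91133079/110825638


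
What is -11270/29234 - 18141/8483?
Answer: -312968702/123996011 ≈ -2.5240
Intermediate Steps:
-11270/29234 - 18141/8483 = -11270*1/29234 - 18141*1/8483 = -5635/14617 - 18141/8483 = -312968702/123996011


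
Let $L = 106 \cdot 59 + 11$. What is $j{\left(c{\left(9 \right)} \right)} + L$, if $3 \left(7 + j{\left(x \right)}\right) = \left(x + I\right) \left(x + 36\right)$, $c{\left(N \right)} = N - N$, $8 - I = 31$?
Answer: $5982$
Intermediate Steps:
$I = -23$ ($I = 8 - 31 = -23$)
$c{\left(N \right)} = 0$
$L = 6265$ ($L = 6254 + 11 = 6265$)
$j{\left(x \right)} = -7 + \frac{\left(-23 + x\right) \left(36 + x\right)}{3}$ ($j{\left(x \right)} = -7 + \frac{\left(x - 23\right) \left(x + 36\right)}{3} = -7 + \frac{\left(-23 + x\right) \left(36 + x\right)}{3}$)
$j{\left(c{\left(9 \right)} \right)} + L = \left(-283 + \frac{0^{2}}{3} + \frac{13}{3} \cdot 0\right) + 6265 = \left(-283 + \frac{1}{3} \cdot 0 + 0\right) + 6265 = \left(-283 + 0 + 0\right) + 6265 = -283 + 6265 = 5982$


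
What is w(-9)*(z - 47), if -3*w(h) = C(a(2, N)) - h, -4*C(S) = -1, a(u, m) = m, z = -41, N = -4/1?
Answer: 814/3 ≈ 271.33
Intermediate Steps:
N = -4 (N = -4*1 = -4)
C(S) = ¼ (C(S) = -¼*(-1) = ¼)
w(h) = -1/12 + h/3 (w(h) = -(¼ - h)/3 = -1/12 + h/3)
w(-9)*(z - 47) = (-1/12 + (⅓)*(-9))*(-41 - 47) = (-1/12 - 3)*(-88) = -37/12*(-88) = 814/3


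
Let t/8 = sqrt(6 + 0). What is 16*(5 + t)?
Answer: 80 + 128*sqrt(6) ≈ 393.53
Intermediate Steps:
t = 8*sqrt(6) (t = 8*sqrt(6 + 0) = 8*sqrt(6) ≈ 19.596)
16*(5 + t) = 16*(5 + 8*sqrt(6)) = 80 + 128*sqrt(6)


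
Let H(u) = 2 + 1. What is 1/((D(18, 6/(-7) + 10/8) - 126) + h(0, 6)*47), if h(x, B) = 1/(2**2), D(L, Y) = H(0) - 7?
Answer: -4/473 ≈ -0.0084567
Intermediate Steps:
H(u) = 3
D(L, Y) = -4 (D(L, Y) = 3 - 7 = -4)
h(x, B) = 1/4
1/((D(18, 6/(-7) + 10/8) - 126) + h(0, 6)*47) = 1/((-4 - 126) + (1/4)*47) = 1/(-130 + 47/4) = 1/(-473/4) = -4/473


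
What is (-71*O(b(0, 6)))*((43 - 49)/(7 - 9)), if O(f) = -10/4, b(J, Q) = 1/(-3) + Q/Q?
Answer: 1065/2 ≈ 532.50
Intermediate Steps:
b(J, Q) = ⅔ (b(J, Q) = 1*(-⅓) + 1 = -⅓ + 1 = ⅔)
O(f) = -5/2 (O(f) = -10*¼ = -5/2)
(-71*O(b(0, 6)))*((43 - 49)/(7 - 9)) = (-71*(-5/2))*((43 - 49)/(7 - 9)) = 355*(-6/(-2))/2 = 355*(-6*(-½))/2 = (355/2)*3 = 1065/2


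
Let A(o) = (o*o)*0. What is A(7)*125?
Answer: 0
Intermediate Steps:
A(o) = 0 (A(o) = o²*0 = 0)
A(7)*125 = 0*125 = 0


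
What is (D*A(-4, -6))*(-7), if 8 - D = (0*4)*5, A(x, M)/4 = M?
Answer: 1344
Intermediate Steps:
A(x, M) = 4*M
D = 8 (D = 8 - 0*4*5 = 8 - 0*5 = 8 - 1*0 = 8 + 0 = 8)
(D*A(-4, -6))*(-7) = (8*(4*(-6)))*(-7) = (8*(-24))*(-7) = -192*(-7) = 1344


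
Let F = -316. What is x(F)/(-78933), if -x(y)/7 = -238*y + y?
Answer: 174748/26311 ≈ 6.6416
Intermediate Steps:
x(y) = 1659*y (x(y) = -7*(-238*y + y) = -(-1659)*y = 1659*y)
x(F)/(-78933) = (1659*(-316))/(-78933) = -524244*(-1/78933) = 174748/26311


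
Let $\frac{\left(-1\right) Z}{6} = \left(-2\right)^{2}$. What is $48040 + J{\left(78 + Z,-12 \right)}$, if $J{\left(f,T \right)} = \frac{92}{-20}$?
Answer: $\frac{240177}{5} \approx 48035.0$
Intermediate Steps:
$Z = -24$ ($Z = - 6 \left(-2\right)^{2} = \left(-6\right) 4 = -24$)
$J{\left(f,T \right)} = - \frac{23}{5}$ ($J{\left(f,T \right)} = 92 \left(- \frac{1}{20}\right) = - \frac{23}{5}$)
$48040 + J{\left(78 + Z,-12 \right)} = 48040 - \frac{23}{5} = \frac{240177}{5}$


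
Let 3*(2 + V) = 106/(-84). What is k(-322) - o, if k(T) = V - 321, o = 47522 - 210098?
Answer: 20443825/126 ≈ 1.6225e+5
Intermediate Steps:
o = -162576
V = -305/126 (V = -2 + (106/(-84))/3 = -2 + (106*(-1/84))/3 = -2 + (1/3)*(-53/42) = -2 - 53/126 = -305/126 ≈ -2.4206)
k(T) = -40751/126 (k(T) = -305/126 - 321 = -40751/126)
k(-322) - o = -40751/126 - 1*(-162576) = -40751/126 + 162576 = 20443825/126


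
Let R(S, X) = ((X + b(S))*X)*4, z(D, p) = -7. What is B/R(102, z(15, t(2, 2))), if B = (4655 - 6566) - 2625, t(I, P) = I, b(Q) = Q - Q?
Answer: -162/7 ≈ -23.143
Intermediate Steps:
b(Q) = 0
B = -4536 (B = -1911 - 2625 = -4536)
R(S, X) = 4*X**2 (R(S, X) = ((X + 0)*X)*4 = (X*X)*4 = X**2*4 = 4*X**2)
B/R(102, z(15, t(2, 2))) = -4536/(4*(-7)**2) = -4536/(4*49) = -4536/196 = -4536*1/196 = -162/7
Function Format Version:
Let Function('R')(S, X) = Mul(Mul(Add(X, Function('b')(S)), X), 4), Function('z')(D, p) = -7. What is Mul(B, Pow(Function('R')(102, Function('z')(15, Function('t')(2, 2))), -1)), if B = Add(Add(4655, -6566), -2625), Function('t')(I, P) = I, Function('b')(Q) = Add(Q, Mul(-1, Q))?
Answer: Rational(-162, 7) ≈ -23.143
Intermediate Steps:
Function('b')(Q) = 0
B = -4536 (B = Add(-1911, -2625) = -4536)
Function('R')(S, X) = Mul(4, Pow(X, 2)) (Function('R')(S, X) = Mul(Mul(Add(X, 0), X), 4) = Mul(Mul(X, X), 4) = Mul(Pow(X, 2), 4) = Mul(4, Pow(X, 2)))
Mul(B, Pow(Function('R')(102, Function('z')(15, Function('t')(2, 2))), -1)) = Mul(-4536, Pow(Mul(4, Pow(-7, 2)), -1)) = Mul(-4536, Pow(Mul(4, 49), -1)) = Mul(-4536, Pow(196, -1)) = Mul(-4536, Rational(1, 196)) = Rational(-162, 7)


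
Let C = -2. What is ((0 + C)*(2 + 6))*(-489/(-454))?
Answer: -3912/227 ≈ -17.233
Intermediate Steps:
((0 + C)*(2 + 6))*(-489/(-454)) = ((0 - 2)*(2 + 6))*(-489/(-454)) = (-2*8)*(-489*(-1/454)) = -16*489/454 = -3912/227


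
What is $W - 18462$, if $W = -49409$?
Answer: $-67871$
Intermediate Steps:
$W - 18462 = -49409 - 18462 = -67871$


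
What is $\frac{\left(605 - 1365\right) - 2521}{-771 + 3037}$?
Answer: $- \frac{3281}{2266} \approx -1.4479$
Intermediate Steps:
$\frac{\left(605 - 1365\right) - 2521}{-771 + 3037} = \frac{-760 - 2521}{2266} = \left(-3281\right) \frac{1}{2266} = - \frac{3281}{2266}$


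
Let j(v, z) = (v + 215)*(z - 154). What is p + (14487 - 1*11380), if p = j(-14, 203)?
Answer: 12956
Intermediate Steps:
j(v, z) = (-154 + z)*(215 + v) (j(v, z) = (215 + v)*(-154 + z) = (-154 + z)*(215 + v))
p = 9849 (p = -33110 - 154*(-14) + 215*203 - 14*203 = -33110 + 2156 + 43645 - 2842 = 9849)
p + (14487 - 1*11380) = 9849 + (14487 - 1*11380) = 9849 + (14487 - 11380) = 9849 + 3107 = 12956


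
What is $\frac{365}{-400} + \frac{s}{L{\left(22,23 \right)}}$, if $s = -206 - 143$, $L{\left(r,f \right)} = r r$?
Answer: $- \frac{15813}{9680} \approx -1.6336$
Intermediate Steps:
$L{\left(r,f \right)} = r^{2}$
$s = -349$
$\frac{365}{-400} + \frac{s}{L{\left(22,23 \right)}} = \frac{365}{-400} - \frac{349}{22^{2}} = 365 \left(- \frac{1}{400}\right) - \frac{349}{484} = - \frac{73}{80} - \frac{349}{484} = - \frac{15813}{9680}$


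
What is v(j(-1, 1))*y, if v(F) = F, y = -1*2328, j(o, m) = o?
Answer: 2328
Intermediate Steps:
y = -2328
v(j(-1, 1))*y = -1*(-2328) = 2328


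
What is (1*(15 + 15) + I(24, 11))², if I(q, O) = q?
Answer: 2916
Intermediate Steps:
(1*(15 + 15) + I(24, 11))² = (1*(15 + 15) + 24)² = (1*30 + 24)² = (30 + 24)² = 54² = 2916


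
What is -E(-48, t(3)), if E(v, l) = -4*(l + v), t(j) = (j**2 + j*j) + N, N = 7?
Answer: -92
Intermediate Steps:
t(j) = 7 + 2*j**2 (t(j) = (j**2 + j*j) + 7 = (j**2 + j**2) + 7 = 2*j**2 + 7 = 7 + 2*j**2)
E(v, l) = -4*l - 4*v
-E(-48, t(3)) = -(-4*(7 + 2*3**2) - 4*(-48)) = -(-4*(7 + 2*9) + 192) = -(-4*(7 + 18) + 192) = -(-4*25 + 192) = -(-100 + 192) = -1*92 = -92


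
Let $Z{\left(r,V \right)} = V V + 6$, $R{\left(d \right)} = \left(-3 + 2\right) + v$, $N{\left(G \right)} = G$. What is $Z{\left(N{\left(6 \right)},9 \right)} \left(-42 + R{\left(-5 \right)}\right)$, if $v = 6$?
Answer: $-3219$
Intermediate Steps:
$R{\left(d \right)} = 5$ ($R{\left(d \right)} = \left(-3 + 2\right) + 6 = -1 + 6 = 5$)
$Z{\left(r,V \right)} = 6 + V^{2}$ ($Z{\left(r,V \right)} = V^{2} + 6 = 6 + V^{2}$)
$Z{\left(N{\left(6 \right)},9 \right)} \left(-42 + R{\left(-5 \right)}\right) = \left(6 + 9^{2}\right) \left(-42 + 5\right) = \left(6 + 81\right) \left(-37\right) = 87 \left(-37\right) = -3219$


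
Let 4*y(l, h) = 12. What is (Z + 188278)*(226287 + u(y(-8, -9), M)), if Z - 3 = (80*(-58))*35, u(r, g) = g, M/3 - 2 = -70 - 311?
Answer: 5827107150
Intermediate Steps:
y(l, h) = 3 (y(l, h) = (¼)*12 = 3)
M = -1137 (M = 6 + 3*(-70 - 311) = 6 + 3*(-381) = 6 - 1143 = -1137)
Z = -162397 (Z = 3 + (80*(-58))*35 = 3 - 4640*35 = 3 - 162400 = -162397)
(Z + 188278)*(226287 + u(y(-8, -9), M)) = (-162397 + 188278)*(226287 - 1137) = 25881*225150 = 5827107150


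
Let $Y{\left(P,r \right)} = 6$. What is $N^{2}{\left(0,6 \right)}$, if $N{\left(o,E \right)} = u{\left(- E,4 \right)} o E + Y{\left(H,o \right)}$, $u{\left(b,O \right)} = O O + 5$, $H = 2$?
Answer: $36$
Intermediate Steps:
$u{\left(b,O \right)} = 5 + O^{2}$ ($u{\left(b,O \right)} = O^{2} + 5 = 5 + O^{2}$)
$N{\left(o,E \right)} = 6 + 21 E o$ ($N{\left(o,E \right)} = \left(5 + 4^{2}\right) o E + 6 = \left(5 + 16\right) o E + 6 = 21 o E + 6 = 21 E o + 6 = 6 + 21 E o$)
$N^{2}{\left(0,6 \right)} = \left(6 + 21 \cdot 6 \cdot 0\right)^{2} = \left(6 + 0\right)^{2} = 6^{2} = 36$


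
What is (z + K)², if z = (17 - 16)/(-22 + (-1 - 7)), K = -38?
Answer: 1301881/900 ≈ 1446.5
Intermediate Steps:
z = -1/30 (z = 1/(-22 - 8) = 1/(-30) = 1*(-1/30) = -1/30 ≈ -0.033333)
(z + K)² = (-1/30 - 38)² = (-1141/30)² = 1301881/900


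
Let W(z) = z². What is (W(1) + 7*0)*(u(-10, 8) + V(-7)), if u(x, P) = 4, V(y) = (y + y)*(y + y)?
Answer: 200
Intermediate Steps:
V(y) = 4*y² (V(y) = (2*y)*(2*y) = 4*y²)
(W(1) + 7*0)*(u(-10, 8) + V(-7)) = (1² + 7*0)*(4 + 4*(-7)²) = (1 + 0)*(4 + 4*49) = 1*(4 + 196) = 1*200 = 200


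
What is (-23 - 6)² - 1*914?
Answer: -73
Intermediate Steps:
(-23 - 6)² - 1*914 = (-29)² - 914 = 841 - 914 = -73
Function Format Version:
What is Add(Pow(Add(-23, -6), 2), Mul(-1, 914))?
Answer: -73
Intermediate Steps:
Add(Pow(Add(-23, -6), 2), Mul(-1, 914)) = Add(Pow(-29, 2), -914) = Add(841, -914) = -73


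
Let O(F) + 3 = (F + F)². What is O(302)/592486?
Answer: 364813/592486 ≈ 0.61573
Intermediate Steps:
O(F) = -3 + 4*F² (O(F) = -3 + (F + F)² = -3 + (2*F)² = -3 + 4*F²)
O(302)/592486 = (-3 + 4*302²)/592486 = (-3 + 4*91204)*(1/592486) = (-3 + 364816)*(1/592486) = 364813*(1/592486) = 364813/592486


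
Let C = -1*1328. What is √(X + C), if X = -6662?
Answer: I*√7990 ≈ 89.387*I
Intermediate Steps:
C = -1328
√(X + C) = √(-6662 - 1328) = √(-7990) = I*√7990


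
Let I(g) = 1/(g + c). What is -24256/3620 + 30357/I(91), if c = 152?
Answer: 6675953591/905 ≈ 7.3767e+6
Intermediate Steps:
I(g) = 1/(152 + g) (I(g) = 1/(g + 152) = 1/(152 + g))
-24256/3620 + 30357/I(91) = -24256/3620 + 30357/(1/(152 + 91)) = -24256*1/3620 + 30357/(1/243) = -6064/905 + 30357/(1/243) = -6064/905 + 30357*243 = -6064/905 + 7376751 = 6675953591/905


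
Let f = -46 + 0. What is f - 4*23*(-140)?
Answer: 12834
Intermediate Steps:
f = -46
f - 4*23*(-140) = -46 - 4*23*(-140) = -46 - 92*(-140) = -46 + 12880 = 12834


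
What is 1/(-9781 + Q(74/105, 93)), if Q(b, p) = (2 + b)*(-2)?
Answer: -105/1027573 ≈ -0.00010218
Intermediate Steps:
Q(b, p) = -4 - 2*b
1/(-9781 + Q(74/105, 93)) = 1/(-9781 + (-4 - 148/105)) = 1/(-9781 - 568/105) = 1/(-1027573/105) = -105/1027573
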